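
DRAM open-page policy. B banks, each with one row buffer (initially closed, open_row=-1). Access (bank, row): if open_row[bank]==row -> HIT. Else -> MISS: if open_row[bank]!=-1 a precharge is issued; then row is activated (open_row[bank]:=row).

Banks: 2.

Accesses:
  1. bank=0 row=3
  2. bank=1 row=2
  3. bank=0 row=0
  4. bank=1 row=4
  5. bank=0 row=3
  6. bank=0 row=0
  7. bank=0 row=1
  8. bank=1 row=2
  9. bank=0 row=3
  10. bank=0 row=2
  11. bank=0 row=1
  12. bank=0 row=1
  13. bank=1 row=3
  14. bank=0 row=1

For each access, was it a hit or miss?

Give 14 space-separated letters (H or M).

Answer: M M M M M M M M M M M H M H

Derivation:
Acc 1: bank0 row3 -> MISS (open row3); precharges=0
Acc 2: bank1 row2 -> MISS (open row2); precharges=0
Acc 3: bank0 row0 -> MISS (open row0); precharges=1
Acc 4: bank1 row4 -> MISS (open row4); precharges=2
Acc 5: bank0 row3 -> MISS (open row3); precharges=3
Acc 6: bank0 row0 -> MISS (open row0); precharges=4
Acc 7: bank0 row1 -> MISS (open row1); precharges=5
Acc 8: bank1 row2 -> MISS (open row2); precharges=6
Acc 9: bank0 row3 -> MISS (open row3); precharges=7
Acc 10: bank0 row2 -> MISS (open row2); precharges=8
Acc 11: bank0 row1 -> MISS (open row1); precharges=9
Acc 12: bank0 row1 -> HIT
Acc 13: bank1 row3 -> MISS (open row3); precharges=10
Acc 14: bank0 row1 -> HIT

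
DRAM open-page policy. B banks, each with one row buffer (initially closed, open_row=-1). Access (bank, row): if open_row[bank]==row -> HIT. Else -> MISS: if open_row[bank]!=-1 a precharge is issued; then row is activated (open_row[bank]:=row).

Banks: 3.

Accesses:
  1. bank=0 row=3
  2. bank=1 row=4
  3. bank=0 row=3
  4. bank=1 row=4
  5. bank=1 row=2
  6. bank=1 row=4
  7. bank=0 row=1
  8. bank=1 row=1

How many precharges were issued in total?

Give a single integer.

Answer: 4

Derivation:
Acc 1: bank0 row3 -> MISS (open row3); precharges=0
Acc 2: bank1 row4 -> MISS (open row4); precharges=0
Acc 3: bank0 row3 -> HIT
Acc 4: bank1 row4 -> HIT
Acc 5: bank1 row2 -> MISS (open row2); precharges=1
Acc 6: bank1 row4 -> MISS (open row4); precharges=2
Acc 7: bank0 row1 -> MISS (open row1); precharges=3
Acc 8: bank1 row1 -> MISS (open row1); precharges=4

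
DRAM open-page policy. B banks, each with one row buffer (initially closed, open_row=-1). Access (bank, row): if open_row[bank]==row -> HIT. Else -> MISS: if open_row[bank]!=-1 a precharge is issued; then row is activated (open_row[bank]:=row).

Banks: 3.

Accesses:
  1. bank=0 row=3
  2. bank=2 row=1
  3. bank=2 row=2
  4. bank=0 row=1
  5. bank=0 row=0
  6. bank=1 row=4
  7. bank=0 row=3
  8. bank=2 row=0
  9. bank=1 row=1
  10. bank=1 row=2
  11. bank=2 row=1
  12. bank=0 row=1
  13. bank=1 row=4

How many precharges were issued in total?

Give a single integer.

Answer: 10

Derivation:
Acc 1: bank0 row3 -> MISS (open row3); precharges=0
Acc 2: bank2 row1 -> MISS (open row1); precharges=0
Acc 3: bank2 row2 -> MISS (open row2); precharges=1
Acc 4: bank0 row1 -> MISS (open row1); precharges=2
Acc 5: bank0 row0 -> MISS (open row0); precharges=3
Acc 6: bank1 row4 -> MISS (open row4); precharges=3
Acc 7: bank0 row3 -> MISS (open row3); precharges=4
Acc 8: bank2 row0 -> MISS (open row0); precharges=5
Acc 9: bank1 row1 -> MISS (open row1); precharges=6
Acc 10: bank1 row2 -> MISS (open row2); precharges=7
Acc 11: bank2 row1 -> MISS (open row1); precharges=8
Acc 12: bank0 row1 -> MISS (open row1); precharges=9
Acc 13: bank1 row4 -> MISS (open row4); precharges=10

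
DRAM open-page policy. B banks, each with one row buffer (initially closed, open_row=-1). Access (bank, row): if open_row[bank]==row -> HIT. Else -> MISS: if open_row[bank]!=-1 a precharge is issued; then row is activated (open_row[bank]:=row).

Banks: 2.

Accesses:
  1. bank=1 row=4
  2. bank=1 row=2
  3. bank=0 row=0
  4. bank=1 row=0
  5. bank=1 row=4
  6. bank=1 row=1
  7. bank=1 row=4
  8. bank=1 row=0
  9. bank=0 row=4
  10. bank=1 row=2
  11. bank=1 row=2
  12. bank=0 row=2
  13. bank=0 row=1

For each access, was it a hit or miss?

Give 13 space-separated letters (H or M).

Answer: M M M M M M M M M M H M M

Derivation:
Acc 1: bank1 row4 -> MISS (open row4); precharges=0
Acc 2: bank1 row2 -> MISS (open row2); precharges=1
Acc 3: bank0 row0 -> MISS (open row0); precharges=1
Acc 4: bank1 row0 -> MISS (open row0); precharges=2
Acc 5: bank1 row4 -> MISS (open row4); precharges=3
Acc 6: bank1 row1 -> MISS (open row1); precharges=4
Acc 7: bank1 row4 -> MISS (open row4); precharges=5
Acc 8: bank1 row0 -> MISS (open row0); precharges=6
Acc 9: bank0 row4 -> MISS (open row4); precharges=7
Acc 10: bank1 row2 -> MISS (open row2); precharges=8
Acc 11: bank1 row2 -> HIT
Acc 12: bank0 row2 -> MISS (open row2); precharges=9
Acc 13: bank0 row1 -> MISS (open row1); precharges=10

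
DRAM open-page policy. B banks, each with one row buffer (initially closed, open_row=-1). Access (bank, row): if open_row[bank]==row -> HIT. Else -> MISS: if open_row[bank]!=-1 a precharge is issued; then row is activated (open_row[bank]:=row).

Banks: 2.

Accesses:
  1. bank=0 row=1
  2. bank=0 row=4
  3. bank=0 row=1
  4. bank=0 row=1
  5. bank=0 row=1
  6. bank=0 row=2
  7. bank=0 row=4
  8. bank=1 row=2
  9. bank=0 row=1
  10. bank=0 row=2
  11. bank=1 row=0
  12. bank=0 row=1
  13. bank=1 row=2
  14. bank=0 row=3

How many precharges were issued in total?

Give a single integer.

Acc 1: bank0 row1 -> MISS (open row1); precharges=0
Acc 2: bank0 row4 -> MISS (open row4); precharges=1
Acc 3: bank0 row1 -> MISS (open row1); precharges=2
Acc 4: bank0 row1 -> HIT
Acc 5: bank0 row1 -> HIT
Acc 6: bank0 row2 -> MISS (open row2); precharges=3
Acc 7: bank0 row4 -> MISS (open row4); precharges=4
Acc 8: bank1 row2 -> MISS (open row2); precharges=4
Acc 9: bank0 row1 -> MISS (open row1); precharges=5
Acc 10: bank0 row2 -> MISS (open row2); precharges=6
Acc 11: bank1 row0 -> MISS (open row0); precharges=7
Acc 12: bank0 row1 -> MISS (open row1); precharges=8
Acc 13: bank1 row2 -> MISS (open row2); precharges=9
Acc 14: bank0 row3 -> MISS (open row3); precharges=10

Answer: 10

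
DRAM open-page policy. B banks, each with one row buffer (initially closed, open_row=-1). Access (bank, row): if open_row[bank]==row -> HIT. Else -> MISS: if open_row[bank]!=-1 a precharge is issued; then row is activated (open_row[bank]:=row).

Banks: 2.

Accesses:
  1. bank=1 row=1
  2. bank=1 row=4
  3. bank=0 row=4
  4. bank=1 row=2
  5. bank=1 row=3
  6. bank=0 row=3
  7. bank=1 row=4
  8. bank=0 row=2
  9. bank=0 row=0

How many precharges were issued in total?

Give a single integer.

Acc 1: bank1 row1 -> MISS (open row1); precharges=0
Acc 2: bank1 row4 -> MISS (open row4); precharges=1
Acc 3: bank0 row4 -> MISS (open row4); precharges=1
Acc 4: bank1 row2 -> MISS (open row2); precharges=2
Acc 5: bank1 row3 -> MISS (open row3); precharges=3
Acc 6: bank0 row3 -> MISS (open row3); precharges=4
Acc 7: bank1 row4 -> MISS (open row4); precharges=5
Acc 8: bank0 row2 -> MISS (open row2); precharges=6
Acc 9: bank0 row0 -> MISS (open row0); precharges=7

Answer: 7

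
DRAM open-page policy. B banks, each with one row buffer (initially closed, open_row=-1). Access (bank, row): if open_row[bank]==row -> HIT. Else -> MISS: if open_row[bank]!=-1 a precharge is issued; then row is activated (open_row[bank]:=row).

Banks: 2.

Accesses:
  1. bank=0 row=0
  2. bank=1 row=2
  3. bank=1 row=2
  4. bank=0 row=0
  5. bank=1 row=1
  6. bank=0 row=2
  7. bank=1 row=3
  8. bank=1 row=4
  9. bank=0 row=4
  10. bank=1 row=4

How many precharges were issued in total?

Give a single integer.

Acc 1: bank0 row0 -> MISS (open row0); precharges=0
Acc 2: bank1 row2 -> MISS (open row2); precharges=0
Acc 3: bank1 row2 -> HIT
Acc 4: bank0 row0 -> HIT
Acc 5: bank1 row1 -> MISS (open row1); precharges=1
Acc 6: bank0 row2 -> MISS (open row2); precharges=2
Acc 7: bank1 row3 -> MISS (open row3); precharges=3
Acc 8: bank1 row4 -> MISS (open row4); precharges=4
Acc 9: bank0 row4 -> MISS (open row4); precharges=5
Acc 10: bank1 row4 -> HIT

Answer: 5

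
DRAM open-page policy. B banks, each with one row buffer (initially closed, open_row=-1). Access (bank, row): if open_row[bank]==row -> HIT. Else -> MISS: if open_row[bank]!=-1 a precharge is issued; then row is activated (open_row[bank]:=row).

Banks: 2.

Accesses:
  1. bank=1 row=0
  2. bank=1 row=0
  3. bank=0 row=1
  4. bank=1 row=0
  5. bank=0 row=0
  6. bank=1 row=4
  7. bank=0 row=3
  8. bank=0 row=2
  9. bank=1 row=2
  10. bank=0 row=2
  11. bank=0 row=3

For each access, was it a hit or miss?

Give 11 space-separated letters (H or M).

Answer: M H M H M M M M M H M

Derivation:
Acc 1: bank1 row0 -> MISS (open row0); precharges=0
Acc 2: bank1 row0 -> HIT
Acc 3: bank0 row1 -> MISS (open row1); precharges=0
Acc 4: bank1 row0 -> HIT
Acc 5: bank0 row0 -> MISS (open row0); precharges=1
Acc 6: bank1 row4 -> MISS (open row4); precharges=2
Acc 7: bank0 row3 -> MISS (open row3); precharges=3
Acc 8: bank0 row2 -> MISS (open row2); precharges=4
Acc 9: bank1 row2 -> MISS (open row2); precharges=5
Acc 10: bank0 row2 -> HIT
Acc 11: bank0 row3 -> MISS (open row3); precharges=6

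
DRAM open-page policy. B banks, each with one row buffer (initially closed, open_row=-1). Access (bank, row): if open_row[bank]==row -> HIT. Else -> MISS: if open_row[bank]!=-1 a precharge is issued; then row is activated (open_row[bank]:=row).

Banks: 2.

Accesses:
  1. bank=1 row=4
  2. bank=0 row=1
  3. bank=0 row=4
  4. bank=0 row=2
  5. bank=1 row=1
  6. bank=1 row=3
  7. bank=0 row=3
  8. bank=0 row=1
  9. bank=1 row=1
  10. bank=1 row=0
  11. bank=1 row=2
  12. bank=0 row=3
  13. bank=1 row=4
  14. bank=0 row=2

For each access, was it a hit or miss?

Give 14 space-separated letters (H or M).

Acc 1: bank1 row4 -> MISS (open row4); precharges=0
Acc 2: bank0 row1 -> MISS (open row1); precharges=0
Acc 3: bank0 row4 -> MISS (open row4); precharges=1
Acc 4: bank0 row2 -> MISS (open row2); precharges=2
Acc 5: bank1 row1 -> MISS (open row1); precharges=3
Acc 6: bank1 row3 -> MISS (open row3); precharges=4
Acc 7: bank0 row3 -> MISS (open row3); precharges=5
Acc 8: bank0 row1 -> MISS (open row1); precharges=6
Acc 9: bank1 row1 -> MISS (open row1); precharges=7
Acc 10: bank1 row0 -> MISS (open row0); precharges=8
Acc 11: bank1 row2 -> MISS (open row2); precharges=9
Acc 12: bank0 row3 -> MISS (open row3); precharges=10
Acc 13: bank1 row4 -> MISS (open row4); precharges=11
Acc 14: bank0 row2 -> MISS (open row2); precharges=12

Answer: M M M M M M M M M M M M M M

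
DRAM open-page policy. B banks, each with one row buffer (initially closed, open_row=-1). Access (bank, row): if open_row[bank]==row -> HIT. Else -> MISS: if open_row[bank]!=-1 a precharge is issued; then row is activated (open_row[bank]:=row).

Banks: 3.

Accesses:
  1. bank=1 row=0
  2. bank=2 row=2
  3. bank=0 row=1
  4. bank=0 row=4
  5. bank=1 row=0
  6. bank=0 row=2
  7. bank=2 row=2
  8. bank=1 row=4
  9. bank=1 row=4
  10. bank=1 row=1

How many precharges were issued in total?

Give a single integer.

Answer: 4

Derivation:
Acc 1: bank1 row0 -> MISS (open row0); precharges=0
Acc 2: bank2 row2 -> MISS (open row2); precharges=0
Acc 3: bank0 row1 -> MISS (open row1); precharges=0
Acc 4: bank0 row4 -> MISS (open row4); precharges=1
Acc 5: bank1 row0 -> HIT
Acc 6: bank0 row2 -> MISS (open row2); precharges=2
Acc 7: bank2 row2 -> HIT
Acc 8: bank1 row4 -> MISS (open row4); precharges=3
Acc 9: bank1 row4 -> HIT
Acc 10: bank1 row1 -> MISS (open row1); precharges=4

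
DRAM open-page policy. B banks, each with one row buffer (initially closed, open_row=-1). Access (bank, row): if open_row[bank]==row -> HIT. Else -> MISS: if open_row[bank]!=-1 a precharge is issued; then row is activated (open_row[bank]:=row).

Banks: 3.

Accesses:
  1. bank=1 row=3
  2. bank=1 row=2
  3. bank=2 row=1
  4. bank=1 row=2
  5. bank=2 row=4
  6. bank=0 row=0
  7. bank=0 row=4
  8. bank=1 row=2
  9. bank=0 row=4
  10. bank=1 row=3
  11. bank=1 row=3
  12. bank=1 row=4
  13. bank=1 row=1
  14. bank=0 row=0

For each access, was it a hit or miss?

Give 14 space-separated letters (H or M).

Acc 1: bank1 row3 -> MISS (open row3); precharges=0
Acc 2: bank1 row2 -> MISS (open row2); precharges=1
Acc 3: bank2 row1 -> MISS (open row1); precharges=1
Acc 4: bank1 row2 -> HIT
Acc 5: bank2 row4 -> MISS (open row4); precharges=2
Acc 6: bank0 row0 -> MISS (open row0); precharges=2
Acc 7: bank0 row4 -> MISS (open row4); precharges=3
Acc 8: bank1 row2 -> HIT
Acc 9: bank0 row4 -> HIT
Acc 10: bank1 row3 -> MISS (open row3); precharges=4
Acc 11: bank1 row3 -> HIT
Acc 12: bank1 row4 -> MISS (open row4); precharges=5
Acc 13: bank1 row1 -> MISS (open row1); precharges=6
Acc 14: bank0 row0 -> MISS (open row0); precharges=7

Answer: M M M H M M M H H M H M M M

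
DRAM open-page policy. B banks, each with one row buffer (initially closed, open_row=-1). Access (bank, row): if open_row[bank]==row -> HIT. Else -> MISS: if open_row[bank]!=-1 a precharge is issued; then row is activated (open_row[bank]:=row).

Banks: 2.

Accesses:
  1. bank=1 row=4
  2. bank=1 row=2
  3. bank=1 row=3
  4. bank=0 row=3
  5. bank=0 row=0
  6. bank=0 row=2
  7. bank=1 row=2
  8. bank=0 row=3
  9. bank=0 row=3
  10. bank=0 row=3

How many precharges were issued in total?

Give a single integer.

Acc 1: bank1 row4 -> MISS (open row4); precharges=0
Acc 2: bank1 row2 -> MISS (open row2); precharges=1
Acc 3: bank1 row3 -> MISS (open row3); precharges=2
Acc 4: bank0 row3 -> MISS (open row3); precharges=2
Acc 5: bank0 row0 -> MISS (open row0); precharges=3
Acc 6: bank0 row2 -> MISS (open row2); precharges=4
Acc 7: bank1 row2 -> MISS (open row2); precharges=5
Acc 8: bank0 row3 -> MISS (open row3); precharges=6
Acc 9: bank0 row3 -> HIT
Acc 10: bank0 row3 -> HIT

Answer: 6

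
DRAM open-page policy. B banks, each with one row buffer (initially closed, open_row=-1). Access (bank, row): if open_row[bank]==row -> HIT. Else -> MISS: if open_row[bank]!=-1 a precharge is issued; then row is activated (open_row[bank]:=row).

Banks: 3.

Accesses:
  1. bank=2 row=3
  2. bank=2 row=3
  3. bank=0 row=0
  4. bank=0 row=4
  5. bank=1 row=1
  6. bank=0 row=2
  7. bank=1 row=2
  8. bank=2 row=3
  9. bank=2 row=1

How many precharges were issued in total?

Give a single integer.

Acc 1: bank2 row3 -> MISS (open row3); precharges=0
Acc 2: bank2 row3 -> HIT
Acc 3: bank0 row0 -> MISS (open row0); precharges=0
Acc 4: bank0 row4 -> MISS (open row4); precharges=1
Acc 5: bank1 row1 -> MISS (open row1); precharges=1
Acc 6: bank0 row2 -> MISS (open row2); precharges=2
Acc 7: bank1 row2 -> MISS (open row2); precharges=3
Acc 8: bank2 row3 -> HIT
Acc 9: bank2 row1 -> MISS (open row1); precharges=4

Answer: 4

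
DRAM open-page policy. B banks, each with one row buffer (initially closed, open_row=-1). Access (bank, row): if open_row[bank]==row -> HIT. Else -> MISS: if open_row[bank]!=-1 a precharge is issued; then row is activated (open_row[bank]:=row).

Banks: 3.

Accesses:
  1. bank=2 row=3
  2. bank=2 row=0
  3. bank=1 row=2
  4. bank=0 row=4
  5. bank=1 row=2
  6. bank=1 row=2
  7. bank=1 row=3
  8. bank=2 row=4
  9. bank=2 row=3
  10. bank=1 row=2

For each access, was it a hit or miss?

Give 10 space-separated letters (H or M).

Acc 1: bank2 row3 -> MISS (open row3); precharges=0
Acc 2: bank2 row0 -> MISS (open row0); precharges=1
Acc 3: bank1 row2 -> MISS (open row2); precharges=1
Acc 4: bank0 row4 -> MISS (open row4); precharges=1
Acc 5: bank1 row2 -> HIT
Acc 6: bank1 row2 -> HIT
Acc 7: bank1 row3 -> MISS (open row3); precharges=2
Acc 8: bank2 row4 -> MISS (open row4); precharges=3
Acc 9: bank2 row3 -> MISS (open row3); precharges=4
Acc 10: bank1 row2 -> MISS (open row2); precharges=5

Answer: M M M M H H M M M M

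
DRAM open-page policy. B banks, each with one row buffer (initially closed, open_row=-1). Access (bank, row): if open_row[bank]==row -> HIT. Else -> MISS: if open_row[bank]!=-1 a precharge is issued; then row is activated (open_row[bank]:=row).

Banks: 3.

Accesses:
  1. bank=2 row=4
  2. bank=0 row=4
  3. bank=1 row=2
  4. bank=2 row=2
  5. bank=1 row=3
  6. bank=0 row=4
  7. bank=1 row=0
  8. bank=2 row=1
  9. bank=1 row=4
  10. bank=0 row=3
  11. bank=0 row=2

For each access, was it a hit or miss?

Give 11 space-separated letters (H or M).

Acc 1: bank2 row4 -> MISS (open row4); precharges=0
Acc 2: bank0 row4 -> MISS (open row4); precharges=0
Acc 3: bank1 row2 -> MISS (open row2); precharges=0
Acc 4: bank2 row2 -> MISS (open row2); precharges=1
Acc 5: bank1 row3 -> MISS (open row3); precharges=2
Acc 6: bank0 row4 -> HIT
Acc 7: bank1 row0 -> MISS (open row0); precharges=3
Acc 8: bank2 row1 -> MISS (open row1); precharges=4
Acc 9: bank1 row4 -> MISS (open row4); precharges=5
Acc 10: bank0 row3 -> MISS (open row3); precharges=6
Acc 11: bank0 row2 -> MISS (open row2); precharges=7

Answer: M M M M M H M M M M M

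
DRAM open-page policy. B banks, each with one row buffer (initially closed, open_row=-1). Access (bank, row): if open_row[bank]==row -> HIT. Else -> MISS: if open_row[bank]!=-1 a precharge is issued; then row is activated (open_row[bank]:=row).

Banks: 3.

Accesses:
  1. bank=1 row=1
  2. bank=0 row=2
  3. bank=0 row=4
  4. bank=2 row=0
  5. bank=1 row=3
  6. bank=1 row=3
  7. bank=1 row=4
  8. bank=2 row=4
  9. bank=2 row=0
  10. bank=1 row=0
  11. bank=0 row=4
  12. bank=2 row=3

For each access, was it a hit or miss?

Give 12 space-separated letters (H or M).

Acc 1: bank1 row1 -> MISS (open row1); precharges=0
Acc 2: bank0 row2 -> MISS (open row2); precharges=0
Acc 3: bank0 row4 -> MISS (open row4); precharges=1
Acc 4: bank2 row0 -> MISS (open row0); precharges=1
Acc 5: bank1 row3 -> MISS (open row3); precharges=2
Acc 6: bank1 row3 -> HIT
Acc 7: bank1 row4 -> MISS (open row4); precharges=3
Acc 8: bank2 row4 -> MISS (open row4); precharges=4
Acc 9: bank2 row0 -> MISS (open row0); precharges=5
Acc 10: bank1 row0 -> MISS (open row0); precharges=6
Acc 11: bank0 row4 -> HIT
Acc 12: bank2 row3 -> MISS (open row3); precharges=7

Answer: M M M M M H M M M M H M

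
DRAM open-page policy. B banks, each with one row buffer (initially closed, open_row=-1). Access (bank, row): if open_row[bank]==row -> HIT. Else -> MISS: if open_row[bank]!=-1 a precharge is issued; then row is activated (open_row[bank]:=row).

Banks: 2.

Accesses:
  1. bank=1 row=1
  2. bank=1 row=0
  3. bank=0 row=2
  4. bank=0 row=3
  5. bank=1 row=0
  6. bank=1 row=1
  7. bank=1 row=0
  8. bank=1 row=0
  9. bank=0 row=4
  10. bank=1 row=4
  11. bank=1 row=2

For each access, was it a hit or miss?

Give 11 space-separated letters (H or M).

Answer: M M M M H M M H M M M

Derivation:
Acc 1: bank1 row1 -> MISS (open row1); precharges=0
Acc 2: bank1 row0 -> MISS (open row0); precharges=1
Acc 3: bank0 row2 -> MISS (open row2); precharges=1
Acc 4: bank0 row3 -> MISS (open row3); precharges=2
Acc 5: bank1 row0 -> HIT
Acc 6: bank1 row1 -> MISS (open row1); precharges=3
Acc 7: bank1 row0 -> MISS (open row0); precharges=4
Acc 8: bank1 row0 -> HIT
Acc 9: bank0 row4 -> MISS (open row4); precharges=5
Acc 10: bank1 row4 -> MISS (open row4); precharges=6
Acc 11: bank1 row2 -> MISS (open row2); precharges=7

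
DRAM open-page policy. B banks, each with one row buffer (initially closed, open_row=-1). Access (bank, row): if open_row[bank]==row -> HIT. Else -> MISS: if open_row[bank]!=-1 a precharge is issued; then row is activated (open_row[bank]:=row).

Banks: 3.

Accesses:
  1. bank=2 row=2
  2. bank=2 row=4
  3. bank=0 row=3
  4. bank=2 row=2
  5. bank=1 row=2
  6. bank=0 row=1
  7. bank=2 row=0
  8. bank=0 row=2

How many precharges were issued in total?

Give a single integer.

Answer: 5

Derivation:
Acc 1: bank2 row2 -> MISS (open row2); precharges=0
Acc 2: bank2 row4 -> MISS (open row4); precharges=1
Acc 3: bank0 row3 -> MISS (open row3); precharges=1
Acc 4: bank2 row2 -> MISS (open row2); precharges=2
Acc 5: bank1 row2 -> MISS (open row2); precharges=2
Acc 6: bank0 row1 -> MISS (open row1); precharges=3
Acc 7: bank2 row0 -> MISS (open row0); precharges=4
Acc 8: bank0 row2 -> MISS (open row2); precharges=5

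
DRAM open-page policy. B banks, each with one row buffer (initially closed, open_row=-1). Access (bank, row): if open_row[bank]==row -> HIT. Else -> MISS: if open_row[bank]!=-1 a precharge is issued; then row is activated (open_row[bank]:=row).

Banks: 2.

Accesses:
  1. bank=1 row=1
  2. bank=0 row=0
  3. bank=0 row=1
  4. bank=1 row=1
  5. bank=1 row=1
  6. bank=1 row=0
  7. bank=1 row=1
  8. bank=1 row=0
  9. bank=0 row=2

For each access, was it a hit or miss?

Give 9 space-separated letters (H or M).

Acc 1: bank1 row1 -> MISS (open row1); precharges=0
Acc 2: bank0 row0 -> MISS (open row0); precharges=0
Acc 3: bank0 row1 -> MISS (open row1); precharges=1
Acc 4: bank1 row1 -> HIT
Acc 5: bank1 row1 -> HIT
Acc 6: bank1 row0 -> MISS (open row0); precharges=2
Acc 7: bank1 row1 -> MISS (open row1); precharges=3
Acc 8: bank1 row0 -> MISS (open row0); precharges=4
Acc 9: bank0 row2 -> MISS (open row2); precharges=5

Answer: M M M H H M M M M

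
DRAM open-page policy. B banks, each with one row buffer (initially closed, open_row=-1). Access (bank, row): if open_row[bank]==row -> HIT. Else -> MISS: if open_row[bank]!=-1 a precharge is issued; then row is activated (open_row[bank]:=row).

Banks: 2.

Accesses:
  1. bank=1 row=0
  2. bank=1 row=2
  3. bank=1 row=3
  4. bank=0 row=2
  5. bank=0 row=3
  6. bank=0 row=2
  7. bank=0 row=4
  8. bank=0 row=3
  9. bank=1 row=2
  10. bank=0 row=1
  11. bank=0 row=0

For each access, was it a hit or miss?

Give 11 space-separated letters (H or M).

Answer: M M M M M M M M M M M

Derivation:
Acc 1: bank1 row0 -> MISS (open row0); precharges=0
Acc 2: bank1 row2 -> MISS (open row2); precharges=1
Acc 3: bank1 row3 -> MISS (open row3); precharges=2
Acc 4: bank0 row2 -> MISS (open row2); precharges=2
Acc 5: bank0 row3 -> MISS (open row3); precharges=3
Acc 6: bank0 row2 -> MISS (open row2); precharges=4
Acc 7: bank0 row4 -> MISS (open row4); precharges=5
Acc 8: bank0 row3 -> MISS (open row3); precharges=6
Acc 9: bank1 row2 -> MISS (open row2); precharges=7
Acc 10: bank0 row1 -> MISS (open row1); precharges=8
Acc 11: bank0 row0 -> MISS (open row0); precharges=9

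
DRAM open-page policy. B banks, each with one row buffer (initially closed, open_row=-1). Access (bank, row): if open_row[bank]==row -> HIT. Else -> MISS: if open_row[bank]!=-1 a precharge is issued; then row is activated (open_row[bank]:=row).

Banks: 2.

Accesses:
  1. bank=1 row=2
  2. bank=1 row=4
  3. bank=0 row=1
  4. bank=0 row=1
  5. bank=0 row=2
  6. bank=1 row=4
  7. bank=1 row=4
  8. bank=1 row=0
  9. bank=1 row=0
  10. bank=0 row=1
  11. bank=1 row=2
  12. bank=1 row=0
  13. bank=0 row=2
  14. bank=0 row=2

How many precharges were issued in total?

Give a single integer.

Acc 1: bank1 row2 -> MISS (open row2); precharges=0
Acc 2: bank1 row4 -> MISS (open row4); precharges=1
Acc 3: bank0 row1 -> MISS (open row1); precharges=1
Acc 4: bank0 row1 -> HIT
Acc 5: bank0 row2 -> MISS (open row2); precharges=2
Acc 6: bank1 row4 -> HIT
Acc 7: bank1 row4 -> HIT
Acc 8: bank1 row0 -> MISS (open row0); precharges=3
Acc 9: bank1 row0 -> HIT
Acc 10: bank0 row1 -> MISS (open row1); precharges=4
Acc 11: bank1 row2 -> MISS (open row2); precharges=5
Acc 12: bank1 row0 -> MISS (open row0); precharges=6
Acc 13: bank0 row2 -> MISS (open row2); precharges=7
Acc 14: bank0 row2 -> HIT

Answer: 7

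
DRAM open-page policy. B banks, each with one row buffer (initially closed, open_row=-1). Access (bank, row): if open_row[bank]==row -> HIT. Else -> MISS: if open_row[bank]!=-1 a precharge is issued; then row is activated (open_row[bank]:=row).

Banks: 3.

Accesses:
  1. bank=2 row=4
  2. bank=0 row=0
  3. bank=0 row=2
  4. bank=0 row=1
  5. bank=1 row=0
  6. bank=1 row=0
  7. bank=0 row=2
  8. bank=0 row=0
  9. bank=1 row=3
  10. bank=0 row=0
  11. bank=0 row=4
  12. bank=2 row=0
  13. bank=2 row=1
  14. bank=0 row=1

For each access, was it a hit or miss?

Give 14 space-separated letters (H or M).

Acc 1: bank2 row4 -> MISS (open row4); precharges=0
Acc 2: bank0 row0 -> MISS (open row0); precharges=0
Acc 3: bank0 row2 -> MISS (open row2); precharges=1
Acc 4: bank0 row1 -> MISS (open row1); precharges=2
Acc 5: bank1 row0 -> MISS (open row0); precharges=2
Acc 6: bank1 row0 -> HIT
Acc 7: bank0 row2 -> MISS (open row2); precharges=3
Acc 8: bank0 row0 -> MISS (open row0); precharges=4
Acc 9: bank1 row3 -> MISS (open row3); precharges=5
Acc 10: bank0 row0 -> HIT
Acc 11: bank0 row4 -> MISS (open row4); precharges=6
Acc 12: bank2 row0 -> MISS (open row0); precharges=7
Acc 13: bank2 row1 -> MISS (open row1); precharges=8
Acc 14: bank0 row1 -> MISS (open row1); precharges=9

Answer: M M M M M H M M M H M M M M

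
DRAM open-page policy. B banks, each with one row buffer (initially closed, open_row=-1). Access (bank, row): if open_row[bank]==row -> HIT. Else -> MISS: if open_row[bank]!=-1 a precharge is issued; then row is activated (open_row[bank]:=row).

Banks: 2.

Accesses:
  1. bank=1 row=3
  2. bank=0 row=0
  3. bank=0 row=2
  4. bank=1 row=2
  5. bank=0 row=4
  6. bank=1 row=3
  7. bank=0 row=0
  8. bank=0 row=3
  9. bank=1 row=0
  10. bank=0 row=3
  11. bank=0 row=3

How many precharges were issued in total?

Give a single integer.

Acc 1: bank1 row3 -> MISS (open row3); precharges=0
Acc 2: bank0 row0 -> MISS (open row0); precharges=0
Acc 3: bank0 row2 -> MISS (open row2); precharges=1
Acc 4: bank1 row2 -> MISS (open row2); precharges=2
Acc 5: bank0 row4 -> MISS (open row4); precharges=3
Acc 6: bank1 row3 -> MISS (open row3); precharges=4
Acc 7: bank0 row0 -> MISS (open row0); precharges=5
Acc 8: bank0 row3 -> MISS (open row3); precharges=6
Acc 9: bank1 row0 -> MISS (open row0); precharges=7
Acc 10: bank0 row3 -> HIT
Acc 11: bank0 row3 -> HIT

Answer: 7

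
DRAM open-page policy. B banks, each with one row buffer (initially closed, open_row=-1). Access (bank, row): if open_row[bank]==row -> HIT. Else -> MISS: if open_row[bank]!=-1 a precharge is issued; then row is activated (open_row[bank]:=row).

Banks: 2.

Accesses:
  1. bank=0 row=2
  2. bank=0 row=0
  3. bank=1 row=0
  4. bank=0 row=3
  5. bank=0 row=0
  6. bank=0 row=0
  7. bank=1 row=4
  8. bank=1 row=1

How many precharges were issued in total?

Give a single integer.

Answer: 5

Derivation:
Acc 1: bank0 row2 -> MISS (open row2); precharges=0
Acc 2: bank0 row0 -> MISS (open row0); precharges=1
Acc 3: bank1 row0 -> MISS (open row0); precharges=1
Acc 4: bank0 row3 -> MISS (open row3); precharges=2
Acc 5: bank0 row0 -> MISS (open row0); precharges=3
Acc 6: bank0 row0 -> HIT
Acc 7: bank1 row4 -> MISS (open row4); precharges=4
Acc 8: bank1 row1 -> MISS (open row1); precharges=5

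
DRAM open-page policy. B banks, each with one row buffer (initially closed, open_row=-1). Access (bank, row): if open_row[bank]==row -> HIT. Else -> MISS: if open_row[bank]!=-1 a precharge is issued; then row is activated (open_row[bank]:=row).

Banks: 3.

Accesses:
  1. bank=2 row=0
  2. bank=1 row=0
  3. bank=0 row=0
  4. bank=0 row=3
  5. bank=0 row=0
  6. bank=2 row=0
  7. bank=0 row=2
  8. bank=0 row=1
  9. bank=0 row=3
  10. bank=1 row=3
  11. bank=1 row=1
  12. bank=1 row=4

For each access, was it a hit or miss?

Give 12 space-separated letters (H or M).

Answer: M M M M M H M M M M M M

Derivation:
Acc 1: bank2 row0 -> MISS (open row0); precharges=0
Acc 2: bank1 row0 -> MISS (open row0); precharges=0
Acc 3: bank0 row0 -> MISS (open row0); precharges=0
Acc 4: bank0 row3 -> MISS (open row3); precharges=1
Acc 5: bank0 row0 -> MISS (open row0); precharges=2
Acc 6: bank2 row0 -> HIT
Acc 7: bank0 row2 -> MISS (open row2); precharges=3
Acc 8: bank0 row1 -> MISS (open row1); precharges=4
Acc 9: bank0 row3 -> MISS (open row3); precharges=5
Acc 10: bank1 row3 -> MISS (open row3); precharges=6
Acc 11: bank1 row1 -> MISS (open row1); precharges=7
Acc 12: bank1 row4 -> MISS (open row4); precharges=8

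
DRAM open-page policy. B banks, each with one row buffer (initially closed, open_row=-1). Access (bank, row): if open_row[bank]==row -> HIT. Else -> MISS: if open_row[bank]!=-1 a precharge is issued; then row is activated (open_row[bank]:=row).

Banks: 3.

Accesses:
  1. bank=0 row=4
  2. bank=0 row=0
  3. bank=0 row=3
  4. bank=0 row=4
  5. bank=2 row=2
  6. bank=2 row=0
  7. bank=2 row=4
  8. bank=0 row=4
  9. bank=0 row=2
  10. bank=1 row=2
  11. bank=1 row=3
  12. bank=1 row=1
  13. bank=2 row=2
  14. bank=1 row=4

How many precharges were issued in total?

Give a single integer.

Answer: 10

Derivation:
Acc 1: bank0 row4 -> MISS (open row4); precharges=0
Acc 2: bank0 row0 -> MISS (open row0); precharges=1
Acc 3: bank0 row3 -> MISS (open row3); precharges=2
Acc 4: bank0 row4 -> MISS (open row4); precharges=3
Acc 5: bank2 row2 -> MISS (open row2); precharges=3
Acc 6: bank2 row0 -> MISS (open row0); precharges=4
Acc 7: bank2 row4 -> MISS (open row4); precharges=5
Acc 8: bank0 row4 -> HIT
Acc 9: bank0 row2 -> MISS (open row2); precharges=6
Acc 10: bank1 row2 -> MISS (open row2); precharges=6
Acc 11: bank1 row3 -> MISS (open row3); precharges=7
Acc 12: bank1 row1 -> MISS (open row1); precharges=8
Acc 13: bank2 row2 -> MISS (open row2); precharges=9
Acc 14: bank1 row4 -> MISS (open row4); precharges=10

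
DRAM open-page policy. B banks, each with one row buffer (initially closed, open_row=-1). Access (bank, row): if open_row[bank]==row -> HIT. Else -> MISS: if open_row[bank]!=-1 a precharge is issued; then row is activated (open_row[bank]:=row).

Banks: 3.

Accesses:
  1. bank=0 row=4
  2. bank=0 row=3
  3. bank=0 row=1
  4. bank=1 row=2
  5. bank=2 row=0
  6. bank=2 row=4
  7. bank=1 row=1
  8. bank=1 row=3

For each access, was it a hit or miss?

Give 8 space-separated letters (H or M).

Acc 1: bank0 row4 -> MISS (open row4); precharges=0
Acc 2: bank0 row3 -> MISS (open row3); precharges=1
Acc 3: bank0 row1 -> MISS (open row1); precharges=2
Acc 4: bank1 row2 -> MISS (open row2); precharges=2
Acc 5: bank2 row0 -> MISS (open row0); precharges=2
Acc 6: bank2 row4 -> MISS (open row4); precharges=3
Acc 7: bank1 row1 -> MISS (open row1); precharges=4
Acc 8: bank1 row3 -> MISS (open row3); precharges=5

Answer: M M M M M M M M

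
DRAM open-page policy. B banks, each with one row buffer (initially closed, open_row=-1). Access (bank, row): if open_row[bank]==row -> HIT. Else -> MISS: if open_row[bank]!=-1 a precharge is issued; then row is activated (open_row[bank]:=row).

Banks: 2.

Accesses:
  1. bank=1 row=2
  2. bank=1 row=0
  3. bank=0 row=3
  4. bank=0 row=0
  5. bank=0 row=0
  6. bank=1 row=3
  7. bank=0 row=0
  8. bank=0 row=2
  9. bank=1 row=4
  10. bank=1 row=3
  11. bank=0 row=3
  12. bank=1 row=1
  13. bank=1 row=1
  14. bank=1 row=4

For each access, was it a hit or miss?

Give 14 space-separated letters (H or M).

Acc 1: bank1 row2 -> MISS (open row2); precharges=0
Acc 2: bank1 row0 -> MISS (open row0); precharges=1
Acc 3: bank0 row3 -> MISS (open row3); precharges=1
Acc 4: bank0 row0 -> MISS (open row0); precharges=2
Acc 5: bank0 row0 -> HIT
Acc 6: bank1 row3 -> MISS (open row3); precharges=3
Acc 7: bank0 row0 -> HIT
Acc 8: bank0 row2 -> MISS (open row2); precharges=4
Acc 9: bank1 row4 -> MISS (open row4); precharges=5
Acc 10: bank1 row3 -> MISS (open row3); precharges=6
Acc 11: bank0 row3 -> MISS (open row3); precharges=7
Acc 12: bank1 row1 -> MISS (open row1); precharges=8
Acc 13: bank1 row1 -> HIT
Acc 14: bank1 row4 -> MISS (open row4); precharges=9

Answer: M M M M H M H M M M M M H M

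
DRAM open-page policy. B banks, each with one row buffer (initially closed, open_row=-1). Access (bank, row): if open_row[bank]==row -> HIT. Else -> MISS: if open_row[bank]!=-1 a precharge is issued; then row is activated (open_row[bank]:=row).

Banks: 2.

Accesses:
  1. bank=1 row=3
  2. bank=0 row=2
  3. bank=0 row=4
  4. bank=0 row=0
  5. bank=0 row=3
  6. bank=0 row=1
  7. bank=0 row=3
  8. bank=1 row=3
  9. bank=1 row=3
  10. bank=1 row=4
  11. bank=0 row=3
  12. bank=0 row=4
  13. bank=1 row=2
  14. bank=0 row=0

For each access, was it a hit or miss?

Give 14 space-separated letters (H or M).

Answer: M M M M M M M H H M H M M M

Derivation:
Acc 1: bank1 row3 -> MISS (open row3); precharges=0
Acc 2: bank0 row2 -> MISS (open row2); precharges=0
Acc 3: bank0 row4 -> MISS (open row4); precharges=1
Acc 4: bank0 row0 -> MISS (open row0); precharges=2
Acc 5: bank0 row3 -> MISS (open row3); precharges=3
Acc 6: bank0 row1 -> MISS (open row1); precharges=4
Acc 7: bank0 row3 -> MISS (open row3); precharges=5
Acc 8: bank1 row3 -> HIT
Acc 9: bank1 row3 -> HIT
Acc 10: bank1 row4 -> MISS (open row4); precharges=6
Acc 11: bank0 row3 -> HIT
Acc 12: bank0 row4 -> MISS (open row4); precharges=7
Acc 13: bank1 row2 -> MISS (open row2); precharges=8
Acc 14: bank0 row0 -> MISS (open row0); precharges=9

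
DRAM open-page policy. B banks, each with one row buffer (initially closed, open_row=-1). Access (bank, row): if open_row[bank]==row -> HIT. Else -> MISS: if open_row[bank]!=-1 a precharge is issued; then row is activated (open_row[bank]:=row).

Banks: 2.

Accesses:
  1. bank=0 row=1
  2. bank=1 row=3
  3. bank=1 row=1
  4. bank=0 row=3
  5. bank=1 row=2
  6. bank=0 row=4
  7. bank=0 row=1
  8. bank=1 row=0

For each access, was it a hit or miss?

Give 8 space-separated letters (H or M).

Answer: M M M M M M M M

Derivation:
Acc 1: bank0 row1 -> MISS (open row1); precharges=0
Acc 2: bank1 row3 -> MISS (open row3); precharges=0
Acc 3: bank1 row1 -> MISS (open row1); precharges=1
Acc 4: bank0 row3 -> MISS (open row3); precharges=2
Acc 5: bank1 row2 -> MISS (open row2); precharges=3
Acc 6: bank0 row4 -> MISS (open row4); precharges=4
Acc 7: bank0 row1 -> MISS (open row1); precharges=5
Acc 8: bank1 row0 -> MISS (open row0); precharges=6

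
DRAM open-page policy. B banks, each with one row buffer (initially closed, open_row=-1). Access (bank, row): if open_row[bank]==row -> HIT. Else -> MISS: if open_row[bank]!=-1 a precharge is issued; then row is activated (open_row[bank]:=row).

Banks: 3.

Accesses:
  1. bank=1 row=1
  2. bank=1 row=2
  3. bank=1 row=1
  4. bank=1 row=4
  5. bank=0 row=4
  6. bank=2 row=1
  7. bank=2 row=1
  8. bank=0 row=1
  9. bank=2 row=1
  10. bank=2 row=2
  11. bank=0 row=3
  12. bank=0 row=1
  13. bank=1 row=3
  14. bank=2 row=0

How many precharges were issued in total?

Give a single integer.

Acc 1: bank1 row1 -> MISS (open row1); precharges=0
Acc 2: bank1 row2 -> MISS (open row2); precharges=1
Acc 3: bank1 row1 -> MISS (open row1); precharges=2
Acc 4: bank1 row4 -> MISS (open row4); precharges=3
Acc 5: bank0 row4 -> MISS (open row4); precharges=3
Acc 6: bank2 row1 -> MISS (open row1); precharges=3
Acc 7: bank2 row1 -> HIT
Acc 8: bank0 row1 -> MISS (open row1); precharges=4
Acc 9: bank2 row1 -> HIT
Acc 10: bank2 row2 -> MISS (open row2); precharges=5
Acc 11: bank0 row3 -> MISS (open row3); precharges=6
Acc 12: bank0 row1 -> MISS (open row1); precharges=7
Acc 13: bank1 row3 -> MISS (open row3); precharges=8
Acc 14: bank2 row0 -> MISS (open row0); precharges=9

Answer: 9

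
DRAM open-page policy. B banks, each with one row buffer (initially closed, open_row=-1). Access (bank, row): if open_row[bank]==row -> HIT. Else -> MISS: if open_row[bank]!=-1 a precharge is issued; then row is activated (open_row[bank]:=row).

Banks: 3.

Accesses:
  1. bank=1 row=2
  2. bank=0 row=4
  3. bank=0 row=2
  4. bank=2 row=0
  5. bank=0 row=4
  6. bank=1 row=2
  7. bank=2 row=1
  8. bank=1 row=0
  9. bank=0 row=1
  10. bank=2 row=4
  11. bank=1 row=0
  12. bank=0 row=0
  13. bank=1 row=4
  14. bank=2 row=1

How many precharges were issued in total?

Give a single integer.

Answer: 9

Derivation:
Acc 1: bank1 row2 -> MISS (open row2); precharges=0
Acc 2: bank0 row4 -> MISS (open row4); precharges=0
Acc 3: bank0 row2 -> MISS (open row2); precharges=1
Acc 4: bank2 row0 -> MISS (open row0); precharges=1
Acc 5: bank0 row4 -> MISS (open row4); precharges=2
Acc 6: bank1 row2 -> HIT
Acc 7: bank2 row1 -> MISS (open row1); precharges=3
Acc 8: bank1 row0 -> MISS (open row0); precharges=4
Acc 9: bank0 row1 -> MISS (open row1); precharges=5
Acc 10: bank2 row4 -> MISS (open row4); precharges=6
Acc 11: bank1 row0 -> HIT
Acc 12: bank0 row0 -> MISS (open row0); precharges=7
Acc 13: bank1 row4 -> MISS (open row4); precharges=8
Acc 14: bank2 row1 -> MISS (open row1); precharges=9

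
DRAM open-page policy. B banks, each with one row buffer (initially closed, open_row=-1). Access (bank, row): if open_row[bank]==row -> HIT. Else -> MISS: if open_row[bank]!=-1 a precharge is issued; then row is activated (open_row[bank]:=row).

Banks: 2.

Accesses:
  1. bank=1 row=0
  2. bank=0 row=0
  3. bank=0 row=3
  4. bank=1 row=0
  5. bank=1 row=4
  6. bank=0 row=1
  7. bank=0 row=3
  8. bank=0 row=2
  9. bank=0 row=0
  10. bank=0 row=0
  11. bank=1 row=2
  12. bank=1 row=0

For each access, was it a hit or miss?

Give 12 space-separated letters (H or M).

Answer: M M M H M M M M M H M M

Derivation:
Acc 1: bank1 row0 -> MISS (open row0); precharges=0
Acc 2: bank0 row0 -> MISS (open row0); precharges=0
Acc 3: bank0 row3 -> MISS (open row3); precharges=1
Acc 4: bank1 row0 -> HIT
Acc 5: bank1 row4 -> MISS (open row4); precharges=2
Acc 6: bank0 row1 -> MISS (open row1); precharges=3
Acc 7: bank0 row3 -> MISS (open row3); precharges=4
Acc 8: bank0 row2 -> MISS (open row2); precharges=5
Acc 9: bank0 row0 -> MISS (open row0); precharges=6
Acc 10: bank0 row0 -> HIT
Acc 11: bank1 row2 -> MISS (open row2); precharges=7
Acc 12: bank1 row0 -> MISS (open row0); precharges=8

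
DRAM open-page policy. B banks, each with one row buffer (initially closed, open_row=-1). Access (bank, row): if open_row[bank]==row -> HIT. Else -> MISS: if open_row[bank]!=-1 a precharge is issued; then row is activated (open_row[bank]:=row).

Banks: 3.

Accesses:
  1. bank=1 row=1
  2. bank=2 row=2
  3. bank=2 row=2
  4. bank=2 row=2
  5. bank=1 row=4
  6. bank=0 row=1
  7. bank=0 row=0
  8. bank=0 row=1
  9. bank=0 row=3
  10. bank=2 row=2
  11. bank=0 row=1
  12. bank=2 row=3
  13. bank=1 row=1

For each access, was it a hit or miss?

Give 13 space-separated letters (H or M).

Answer: M M H H M M M M M H M M M

Derivation:
Acc 1: bank1 row1 -> MISS (open row1); precharges=0
Acc 2: bank2 row2 -> MISS (open row2); precharges=0
Acc 3: bank2 row2 -> HIT
Acc 4: bank2 row2 -> HIT
Acc 5: bank1 row4 -> MISS (open row4); precharges=1
Acc 6: bank0 row1 -> MISS (open row1); precharges=1
Acc 7: bank0 row0 -> MISS (open row0); precharges=2
Acc 8: bank0 row1 -> MISS (open row1); precharges=3
Acc 9: bank0 row3 -> MISS (open row3); precharges=4
Acc 10: bank2 row2 -> HIT
Acc 11: bank0 row1 -> MISS (open row1); precharges=5
Acc 12: bank2 row3 -> MISS (open row3); precharges=6
Acc 13: bank1 row1 -> MISS (open row1); precharges=7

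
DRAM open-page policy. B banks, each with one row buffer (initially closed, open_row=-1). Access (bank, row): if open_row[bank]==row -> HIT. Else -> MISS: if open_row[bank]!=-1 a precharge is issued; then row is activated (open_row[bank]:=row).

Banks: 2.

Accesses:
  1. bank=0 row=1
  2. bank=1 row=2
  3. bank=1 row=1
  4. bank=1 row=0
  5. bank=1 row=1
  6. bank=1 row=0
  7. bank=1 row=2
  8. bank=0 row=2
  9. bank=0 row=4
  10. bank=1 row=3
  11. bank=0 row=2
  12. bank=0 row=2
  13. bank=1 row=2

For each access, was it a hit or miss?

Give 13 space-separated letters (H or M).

Acc 1: bank0 row1 -> MISS (open row1); precharges=0
Acc 2: bank1 row2 -> MISS (open row2); precharges=0
Acc 3: bank1 row1 -> MISS (open row1); precharges=1
Acc 4: bank1 row0 -> MISS (open row0); precharges=2
Acc 5: bank1 row1 -> MISS (open row1); precharges=3
Acc 6: bank1 row0 -> MISS (open row0); precharges=4
Acc 7: bank1 row2 -> MISS (open row2); precharges=5
Acc 8: bank0 row2 -> MISS (open row2); precharges=6
Acc 9: bank0 row4 -> MISS (open row4); precharges=7
Acc 10: bank1 row3 -> MISS (open row3); precharges=8
Acc 11: bank0 row2 -> MISS (open row2); precharges=9
Acc 12: bank0 row2 -> HIT
Acc 13: bank1 row2 -> MISS (open row2); precharges=10

Answer: M M M M M M M M M M M H M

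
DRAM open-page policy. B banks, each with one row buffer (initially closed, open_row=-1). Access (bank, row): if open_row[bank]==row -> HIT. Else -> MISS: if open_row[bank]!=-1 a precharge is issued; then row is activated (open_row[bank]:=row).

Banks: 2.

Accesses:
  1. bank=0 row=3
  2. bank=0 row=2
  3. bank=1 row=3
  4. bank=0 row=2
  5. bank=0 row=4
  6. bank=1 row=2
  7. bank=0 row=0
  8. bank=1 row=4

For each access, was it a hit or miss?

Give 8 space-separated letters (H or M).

Answer: M M M H M M M M

Derivation:
Acc 1: bank0 row3 -> MISS (open row3); precharges=0
Acc 2: bank0 row2 -> MISS (open row2); precharges=1
Acc 3: bank1 row3 -> MISS (open row3); precharges=1
Acc 4: bank0 row2 -> HIT
Acc 5: bank0 row4 -> MISS (open row4); precharges=2
Acc 6: bank1 row2 -> MISS (open row2); precharges=3
Acc 7: bank0 row0 -> MISS (open row0); precharges=4
Acc 8: bank1 row4 -> MISS (open row4); precharges=5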